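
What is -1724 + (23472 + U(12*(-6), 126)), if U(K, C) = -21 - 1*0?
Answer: 21727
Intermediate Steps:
U(K, C) = -21 (U(K, C) = -21 + 0 = -21)
-1724 + (23472 + U(12*(-6), 126)) = -1724 + (23472 - 21) = -1724 + 23451 = 21727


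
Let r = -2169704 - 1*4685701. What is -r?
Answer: 6855405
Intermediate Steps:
r = -6855405 (r = -2169704 - 4685701 = -6855405)
-r = -1*(-6855405) = 6855405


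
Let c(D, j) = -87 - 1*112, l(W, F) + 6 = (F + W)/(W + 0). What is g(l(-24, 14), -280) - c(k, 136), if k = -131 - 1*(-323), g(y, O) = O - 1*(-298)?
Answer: 217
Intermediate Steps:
l(W, F) = -6 + (F + W)/W (l(W, F) = -6 + (F + W)/(W + 0) = -6 + (F + W)/W)
g(y, O) = 298 + O (g(y, O) = O + 298 = 298 + O)
k = 192 (k = -131 + 323 = 192)
c(D, j) = -199 (c(D, j) = -87 - 112 = -199)
g(l(-24, 14), -280) - c(k, 136) = (298 - 280) - 1*(-199) = 18 + 199 = 217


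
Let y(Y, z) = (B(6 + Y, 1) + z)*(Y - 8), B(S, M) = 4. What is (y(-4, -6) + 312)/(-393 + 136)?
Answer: -336/257 ≈ -1.3074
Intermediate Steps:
y(Y, z) = (-8 + Y)*(4 + z) (y(Y, z) = (4 + z)*(Y - 8) = (4 + z)*(-8 + Y) = (-8 + Y)*(4 + z))
(y(-4, -6) + 312)/(-393 + 136) = ((-32 - 8*(-6) + 4*(-4) - 4*(-6)) + 312)/(-393 + 136) = ((-32 + 48 - 16 + 24) + 312)/(-257) = (24 + 312)*(-1/257) = 336*(-1/257) = -336/257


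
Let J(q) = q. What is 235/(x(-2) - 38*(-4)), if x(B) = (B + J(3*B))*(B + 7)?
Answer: 235/112 ≈ 2.0982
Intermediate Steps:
x(B) = 4*B*(7 + B) (x(B) = (B + 3*B)*(B + 7) = (4*B)*(7 + B) = 4*B*(7 + B))
235/(x(-2) - 38*(-4)) = 235/(4*(-2)*(7 - 2) - 38*(-4)) = 235/(4*(-2)*5 + 152) = 235/(-40 + 152) = 235/112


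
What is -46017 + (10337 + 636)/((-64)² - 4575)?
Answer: -22053116/479 ≈ -46040.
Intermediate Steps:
-46017 + (10337 + 636)/((-64)² - 4575) = -46017 + 10973/(4096 - 4575) = -46017 + 10973/(-479) = -46017 + 10973*(-1/479) = -46017 - 10973/479 = -22053116/479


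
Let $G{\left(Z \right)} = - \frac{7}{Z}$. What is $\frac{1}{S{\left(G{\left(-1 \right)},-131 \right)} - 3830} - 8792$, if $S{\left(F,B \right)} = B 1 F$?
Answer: $- \frac{41735625}{4747} \approx -8792.0$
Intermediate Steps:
$S{\left(F,B \right)} = B F$
$\frac{1}{S{\left(G{\left(-1 \right)},-131 \right)} - 3830} - 8792 = \frac{1}{- 131 \left(- \frac{7}{-1}\right) - 3830} - 8792 = \frac{1}{- 131 \left(\left(-7\right) \left(-1\right)\right) - 3830} - 8792 = \frac{1}{\left(-131\right) 7 - 3830} - 8792 = \frac{1}{-917 - 3830} - 8792 = \frac{1}{-4747} - 8792 = - \frac{1}{4747} - 8792 = - \frac{41735625}{4747}$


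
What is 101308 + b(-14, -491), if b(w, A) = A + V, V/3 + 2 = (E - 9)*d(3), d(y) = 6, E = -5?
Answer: 100559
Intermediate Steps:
V = -258 (V = -6 + 3*((-5 - 9)*6) = -6 + 3*(-14*6) = -6 + 3*(-84) = -6 - 252 = -258)
b(w, A) = -258 + A (b(w, A) = A - 258 = -258 + A)
101308 + b(-14, -491) = 101308 + (-258 - 491) = 101308 - 749 = 100559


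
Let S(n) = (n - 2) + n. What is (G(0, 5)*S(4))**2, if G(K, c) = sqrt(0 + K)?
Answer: 0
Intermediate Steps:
G(K, c) = sqrt(K)
S(n) = -2 + 2*n (S(n) = (-2 + n) + n = -2 + 2*n)
(G(0, 5)*S(4))**2 = (sqrt(0)*(-2 + 2*4))**2 = (0*(-2 + 8))**2 = (0*6)**2 = 0**2 = 0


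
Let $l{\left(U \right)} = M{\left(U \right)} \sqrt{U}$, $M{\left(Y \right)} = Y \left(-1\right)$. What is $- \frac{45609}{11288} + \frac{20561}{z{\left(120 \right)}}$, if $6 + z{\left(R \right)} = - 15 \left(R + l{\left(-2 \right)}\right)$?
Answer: $\frac{- 684135 \sqrt{2} + 157231211 i}{33864 \left(- 301 i + 5 \sqrt{2}\right)} \approx -15.419 + 0.2673 i$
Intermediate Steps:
$M{\left(Y \right)} = - Y$
$l{\left(U \right)} = - U^{\frac{3}{2}}$ ($l{\left(U \right)} = - U \sqrt{U} = - U^{\frac{3}{2}}$)
$z{\left(R \right)} = -6 - 15 R - 30 i \sqrt{2}$ ($z{\left(R \right)} = -6 - 15 \left(R - \left(-2\right)^{\frac{3}{2}}\right) = -6 - 15 \left(R - - 2 i \sqrt{2}\right) = -6 - 15 \left(R + 2 i \sqrt{2}\right) = -6 - \left(15 R + 30 i \sqrt{2}\right) = -6 - 15 R - 30 i \sqrt{2}$)
$- \frac{45609}{11288} + \frac{20561}{z{\left(120 \right)}} = - \frac{45609}{11288} + \frac{20561}{-6 - 1800 - 30 i \sqrt{2}} = \left(-45609\right) \frac{1}{11288} + \frac{20561}{-6 - 1800 - 30 i \sqrt{2}} = - \frac{45609}{11288} + \frac{20561}{-1806 - 30 i \sqrt{2}}$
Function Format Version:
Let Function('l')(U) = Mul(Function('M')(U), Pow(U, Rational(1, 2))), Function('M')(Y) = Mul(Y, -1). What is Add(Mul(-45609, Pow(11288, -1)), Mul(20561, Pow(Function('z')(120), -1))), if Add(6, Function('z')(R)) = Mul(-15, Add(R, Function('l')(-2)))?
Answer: Mul(Rational(1, 33864), Pow(Add(Mul(-301, I), Mul(5, Pow(2, Rational(1, 2)))), -1), Add(Mul(-684135, Pow(2, Rational(1, 2))), Mul(157231211, I))) ≈ Add(-15.419, Mul(0.26730, I))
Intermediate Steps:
Function('M')(Y) = Mul(-1, Y)
Function('l')(U) = Mul(-1, Pow(U, Rational(3, 2))) (Function('l')(U) = Mul(Mul(-1, U), Pow(U, Rational(1, 2))) = Mul(-1, Pow(U, Rational(3, 2))))
Function('z')(R) = Add(-6, Mul(-15, R), Mul(-30, I, Pow(2, Rational(1, 2)))) (Function('z')(R) = Add(-6, Mul(-15, Add(R, Mul(-1, Pow(-2, Rational(3, 2)))))) = Add(-6, Mul(-15, Add(R, Mul(-1, Mul(-2, I, Pow(2, Rational(1, 2))))))) = Add(-6, Mul(-15, Add(R, Mul(2, I, Pow(2, Rational(1, 2)))))) = Add(-6, Add(Mul(-15, R), Mul(-30, I, Pow(2, Rational(1, 2))))) = Add(-6, Mul(-15, R), Mul(-30, I, Pow(2, Rational(1, 2)))))
Add(Mul(-45609, Pow(11288, -1)), Mul(20561, Pow(Function('z')(120), -1))) = Add(Mul(-45609, Pow(11288, -1)), Mul(20561, Pow(Add(-6, Mul(-15, 120), Mul(-30, I, Pow(2, Rational(1, 2)))), -1))) = Add(Mul(-45609, Rational(1, 11288)), Mul(20561, Pow(Add(-6, -1800, Mul(-30, I, Pow(2, Rational(1, 2)))), -1))) = Add(Rational(-45609, 11288), Mul(20561, Pow(Add(-1806, Mul(-30, I, Pow(2, Rational(1, 2)))), -1)))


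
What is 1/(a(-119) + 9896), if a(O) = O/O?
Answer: 1/9897 ≈ 0.00010104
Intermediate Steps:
a(O) = 1
1/(a(-119) + 9896) = 1/(1 + 9896) = 1/9897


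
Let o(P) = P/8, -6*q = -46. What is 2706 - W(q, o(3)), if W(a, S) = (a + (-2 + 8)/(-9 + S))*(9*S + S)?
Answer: 246547/92 ≈ 2679.9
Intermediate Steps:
q = 23/3 (q = -1/6*(-46) = 23/3 ≈ 7.6667)
o(P) = P/8 (o(P) = P*(1/8) = P/8)
W(a, S) = 10*S*(a + 6/(-9 + S)) (W(a, S) = (a + 6/(-9 + S))*(10*S) = 10*S*(a + 6/(-9 + S)))
2706 - W(q, o(3)) = 2706 - 10*(1/8)*3*(6 - 9*23/3 + ((1/8)*3)*(23/3))/(-9 + (1/8)*3) = 2706 - 10*3*(6 - 69 + (3/8)*(23/3))/(8*(-9 + 3/8)) = 2706 - 10*3*(6 - 69 + 23/8)/(8*(-69/8)) = 2706 - 10*3*(-8)*(-481)/(8*69*8) = 2706 - 1*2405/92 = 2706 - 2405/92 = 246547/92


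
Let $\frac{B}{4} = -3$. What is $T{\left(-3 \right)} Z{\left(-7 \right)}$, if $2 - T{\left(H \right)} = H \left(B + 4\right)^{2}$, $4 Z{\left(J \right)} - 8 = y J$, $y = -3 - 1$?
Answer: $1746$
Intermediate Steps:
$B = -12$ ($B = 4 \left(-3\right) = -12$)
$y = -4$ ($y = -3 - 1 = -4$)
$Z{\left(J \right)} = 2 - J$ ($Z{\left(J \right)} = 2 + \frac{\left(-4\right) J}{4} = 2 - J$)
$T{\left(H \right)} = 2 - 64 H$ ($T{\left(H \right)} = 2 - H \left(-12 + 4\right)^{2} = 2 - H \left(-8\right)^{2} = 2 - H 64 = 2 - 64 H$)
$T{\left(-3 \right)} Z{\left(-7 \right)} = \left(2 - -192\right) \left(2 - -7\right) = \left(2 + 192\right) \left(2 + 7\right) = 194 \cdot 9 = 1746$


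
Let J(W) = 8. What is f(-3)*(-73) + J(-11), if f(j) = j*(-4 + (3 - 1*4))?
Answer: -1087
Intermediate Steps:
f(j) = -5*j (f(j) = j*(-4 + (3 - 4)) = j*(-4 - 1) = j*(-5) = -5*j)
f(-3)*(-73) + J(-11) = -5*(-3)*(-73) + 8 = 15*(-73) + 8 = -1095 + 8 = -1087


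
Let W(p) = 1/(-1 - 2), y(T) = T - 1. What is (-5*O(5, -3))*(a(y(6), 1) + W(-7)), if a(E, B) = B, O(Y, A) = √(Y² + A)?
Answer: -10*√22/3 ≈ -15.635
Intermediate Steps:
O(Y, A) = √(A + Y²)
y(T) = -1 + T
W(p) = -⅓ (W(p) = 1/(-3) = -⅓)
(-5*O(5, -3))*(a(y(6), 1) + W(-7)) = (-5*√(-3 + 5²))*(1 - ⅓) = -5*√(-3 + 25)*(⅔) = -5*√22*(⅔) = -10*√22/3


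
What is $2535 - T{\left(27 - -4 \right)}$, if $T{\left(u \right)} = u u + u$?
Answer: $1543$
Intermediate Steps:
$T{\left(u \right)} = u + u^{2}$ ($T{\left(u \right)} = u^{2} + u = u + u^{2}$)
$2535 - T{\left(27 - -4 \right)} = 2535 - \left(27 - -4\right) \left(1 + \left(27 - -4\right)\right) = 2535 - \left(27 + 4\right) \left(1 + \left(27 + 4\right)\right) = 2535 - 31 \left(1 + 31\right) = 2535 - 31 \cdot 32 = 2535 - 992 = 1543$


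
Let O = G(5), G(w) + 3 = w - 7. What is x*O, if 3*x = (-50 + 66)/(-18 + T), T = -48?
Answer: 40/99 ≈ 0.40404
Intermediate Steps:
x = -8/99 (x = ((-50 + 66)/(-18 - 48))/3 = (16/(-66))/3 = (16*(-1/66))/3 = (1/3)*(-8/33) = -8/99 ≈ -0.080808)
G(w) = -10 + w (G(w) = -3 + (w - 7) = -3 + (-7 + w) = -10 + w)
O = -5 (O = -10 + 5 = -5)
x*O = -8/99*(-5) = 40/99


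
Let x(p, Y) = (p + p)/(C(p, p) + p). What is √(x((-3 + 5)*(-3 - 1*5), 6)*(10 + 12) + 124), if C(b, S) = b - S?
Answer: 2*√42 ≈ 12.961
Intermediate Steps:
x(p, Y) = 2 (x(p, Y) = (p + p)/((p - p) + p) = (2*p)/(0 + p) = (2*p)/p = 2)
√(x((-3 + 5)*(-3 - 1*5), 6)*(10 + 12) + 124) = √(2*(10 + 12) + 124) = √(2*22 + 124) = √(44 + 124) = √168 = 2*√42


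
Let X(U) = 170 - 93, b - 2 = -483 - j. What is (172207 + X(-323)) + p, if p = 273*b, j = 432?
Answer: -76965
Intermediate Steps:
b = -913 (b = 2 + (-483 - 1*432) = 2 + (-483 - 432) = 2 - 915 = -913)
p = -249249 (p = 273*(-913) = -249249)
X(U) = 77
(172207 + X(-323)) + p = (172207 + 77) - 249249 = 172284 - 249249 = -76965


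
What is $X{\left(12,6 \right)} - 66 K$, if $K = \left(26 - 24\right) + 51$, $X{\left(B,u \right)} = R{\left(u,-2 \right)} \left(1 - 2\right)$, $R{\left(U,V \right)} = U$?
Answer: $-3504$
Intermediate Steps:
$X{\left(B,u \right)} = - u$ ($X{\left(B,u \right)} = u \left(1 - 2\right) = u \left(-1\right) = - u$)
$K = 53$ ($K = 2 + 51 = 53$)
$X{\left(12,6 \right)} - 66 K = \left(-1\right) 6 - 3498 = -6 - 3498 = -3504$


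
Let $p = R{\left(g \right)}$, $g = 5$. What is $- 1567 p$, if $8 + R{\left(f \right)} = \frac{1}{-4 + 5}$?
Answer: $10969$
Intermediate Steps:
$R{\left(f \right)} = -7$ ($R{\left(f \right)} = -8 + \frac{1}{-4 + 5} = -8 + 1^{-1} = -8 + 1 = -7$)
$p = -7$
$- 1567 p = \left(-1567\right) \left(-7\right) = 10969$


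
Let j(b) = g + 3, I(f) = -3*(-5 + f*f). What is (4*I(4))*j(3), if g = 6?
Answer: -1188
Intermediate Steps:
I(f) = 15 - 3*f² (I(f) = -3*(-5 + f²) = 15 - 3*f²)
j(b) = 9 (j(b) = 6 + 3 = 9)
(4*I(4))*j(3) = (4*(15 - 3*4²))*9 = (4*(15 - 3*16))*9 = (4*(15 - 48))*9 = (4*(-33))*9 = -132*9 = -1188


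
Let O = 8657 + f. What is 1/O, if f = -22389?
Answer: -1/13732 ≈ -7.2823e-5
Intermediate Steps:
O = -13732 (O = 8657 - 22389 = -13732)
1/O = 1/(-13732) = -1/13732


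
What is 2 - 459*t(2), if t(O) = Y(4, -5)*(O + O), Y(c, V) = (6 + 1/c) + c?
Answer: -18817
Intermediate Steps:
Y(c, V) = 6 + c + 1/c
t(O) = 41*O/2 (t(O) = (6 + 4 + 1/4)*(O + O) = (6 + 4 + ¼)*(2*O) = 41*(2*O)/4 = 41*O/2)
2 - 459*t(2) = 2 - 18819*2/2 = 2 - 459*41 = 2 - 18819 = -18817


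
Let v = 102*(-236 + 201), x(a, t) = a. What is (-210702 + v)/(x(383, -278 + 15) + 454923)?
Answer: -107136/227653 ≈ -0.47061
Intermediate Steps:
v = -3570 (v = 102*(-35) = -3570)
(-210702 + v)/(x(383, -278 + 15) + 454923) = (-210702 - 3570)/(383 + 454923) = -214272/455306 = -214272*1/455306 = -107136/227653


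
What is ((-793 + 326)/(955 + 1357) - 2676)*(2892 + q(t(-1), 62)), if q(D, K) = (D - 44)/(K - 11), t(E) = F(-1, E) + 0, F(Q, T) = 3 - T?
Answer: -228085352077/29478 ≈ -7.7375e+6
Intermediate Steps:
t(E) = 3 - E (t(E) = (3 - E) + 0 = 3 - E)
q(D, K) = (-44 + D)/(-11 + K)
((-793 + 326)/(955 + 1357) - 2676)*(2892 + q(t(-1), 62)) = ((-793 + 326)/(955 + 1357) - 2676)*(2892 + (-44 + (3 - 1*(-1)))/(-11 + 62)) = (-467/2312 - 2676)*(2892 + (-44 + (3 + 1))/51) = (-467*1/2312 - 2676)*(2892 + (-44 + 4)/51) = (-467/2312 - 2676)*(2892 + (1/51)*(-40)) = -6187379*(2892 - 40/51)/2312 = -6187379/2312*147452/51 = -228085352077/29478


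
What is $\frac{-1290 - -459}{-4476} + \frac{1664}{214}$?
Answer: $\frac{1270983}{159644} \approx 7.9614$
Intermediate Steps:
$\frac{-1290 - -459}{-4476} + \frac{1664}{214} = \left(-1290 + 459\right) \left(- \frac{1}{4476}\right) + 1664 \cdot \frac{1}{214} = \left(-831\right) \left(- \frac{1}{4476}\right) + \frac{832}{107} = \frac{277}{1492} + \frac{832}{107} = \frac{1270983}{159644}$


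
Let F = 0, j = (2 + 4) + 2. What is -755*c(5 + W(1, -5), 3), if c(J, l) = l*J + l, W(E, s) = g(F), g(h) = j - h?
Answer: -31710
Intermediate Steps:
j = 8 (j = 6 + 2 = 8)
g(h) = 8 - h
W(E, s) = 8 (W(E, s) = 8 - 1*0 = 8 + 0 = 8)
c(J, l) = l + J*l (c(J, l) = J*l + l = l + J*l)
-755*c(5 + W(1, -5), 3) = -2265*(1 + (5 + 8)) = -2265*(1 + 13) = -2265*14 = -755*42 = -31710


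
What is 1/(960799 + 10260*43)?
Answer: 1/1401979 ≈ 7.1328e-7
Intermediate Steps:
1/(960799 + 10260*43) = 1/(960799 + 441180) = 1/1401979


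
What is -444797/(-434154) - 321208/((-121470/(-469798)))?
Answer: -3639724066136997/2929815910 ≈ -1.2423e+6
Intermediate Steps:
-444797/(-434154) - 321208/((-121470/(-469798))) = -444797*(-1/434154) - 321208/((-121470*(-1/469798))) = 444797/434154 - 321208/60735/234899 = 444797/434154 - 321208*234899/60735 = 444797/434154 - 75451437992/60735 = -3639724066136997/2929815910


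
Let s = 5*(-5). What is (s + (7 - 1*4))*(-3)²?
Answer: -198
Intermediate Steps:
s = -25
(s + (7 - 1*4))*(-3)² = (-25 + (7 - 1*4))*(-3)² = (-25 + (7 - 4))*9 = (-25 + 3)*9 = -22*9 = -198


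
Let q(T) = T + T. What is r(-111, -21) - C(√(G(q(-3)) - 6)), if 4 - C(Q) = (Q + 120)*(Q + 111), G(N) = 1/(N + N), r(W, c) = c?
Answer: 159467/12 + 77*I*√219/2 ≈ 13289.0 + 569.75*I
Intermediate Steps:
q(T) = 2*T
G(N) = 1/(2*N)
C(Q) = 4 - (111 + Q)*(120 + Q) (C(Q) = 4 - (Q + 120)*(Q + 111) = 4 - (120 + Q)*(111 + Q) = 4 - (111 + Q)*(120 + Q))
r(-111, -21) - C(√(G(q(-3)) - 6)) = -21 - (-13316 - (√(1/(2*((2*(-3)))) - 6))² - 231*√(1/(2*((2*(-3)))) - 6)) = -21 - (-13316 - (√((½)/(-6) - 6))² - 231*√((½)/(-6) - 6)) = -21 - (-13316 - (√((½)*(-⅙) - 6))² - 231*√((½)*(-⅙) - 6)) = -21 - (-13316 - (√(-1/12 - 6))² - 231*√(-1/12 - 6)) = -21 - (-13316 - (√(-73/12))² - 77*I*√219/2) = -21 - (-13316 - (I*√219/6)² - 77*I*√219/2) = -21 - (-13316 - 1*(-73/12) - 77*I*√219/2) = -21 - (-13316 + 73/12 - 77*I*√219/2) = -21 - (-159719/12 - 77*I*√219/2) = -21 + (159719/12 + 77*I*√219/2) = 159467/12 + 77*I*√219/2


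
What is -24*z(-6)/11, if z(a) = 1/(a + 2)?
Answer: 6/11 ≈ 0.54545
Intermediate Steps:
z(a) = 1/(2 + a)
-24*z(-6)/11 = -24/(2 - 6)/11 = -24/(-4)*(1/11) = -24*(-1/4)*(1/11) = 6*(1/11) = 6/11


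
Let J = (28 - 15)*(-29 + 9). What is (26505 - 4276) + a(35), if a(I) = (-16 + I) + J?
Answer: 21988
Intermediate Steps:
J = -260 (J = 13*(-20) = -260)
a(I) = -276 + I (a(I) = (-16 + I) - 260 = -276 + I)
(26505 - 4276) + a(35) = (26505 - 4276) + (-276 + 35) = 22229 - 241 = 21988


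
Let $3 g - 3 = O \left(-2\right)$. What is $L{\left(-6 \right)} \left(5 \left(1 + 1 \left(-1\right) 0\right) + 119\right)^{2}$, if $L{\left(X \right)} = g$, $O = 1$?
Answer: $\frac{15376}{3} \approx 5125.3$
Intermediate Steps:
$g = \frac{1}{3}$ ($g = 1 + \frac{1 \left(-2\right)}{3} = 1 + \frac{1}{3} \left(-2\right) = 1 - \frac{2}{3} = \frac{1}{3} \approx 0.33333$)
$L{\left(X \right)} = \frac{1}{3}$
$L{\left(-6 \right)} \left(5 \left(1 + 1 \left(-1\right) 0\right) + 119\right)^{2} = \frac{\left(5 \left(1 + 1 \left(-1\right) 0\right) + 119\right)^{2}}{3} = \frac{\left(5 \left(1 - 0\right) + 119\right)^{2}}{3} = \frac{\left(5 \left(1 + 0\right) + 119\right)^{2}}{3} = \frac{\left(5 \cdot 1 + 119\right)^{2}}{3} = \frac{\left(5 + 119\right)^{2}}{3} = \frac{124^{2}}{3} = \frac{1}{3} \cdot 15376 = \frac{15376}{3}$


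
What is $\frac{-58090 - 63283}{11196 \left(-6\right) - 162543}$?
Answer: $\frac{17339}{32817} \approx 0.52835$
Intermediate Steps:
$\frac{-58090 - 63283}{11196 \left(-6\right) - 162543} = - \frac{121373}{-67176 - 162543} = - \frac{121373}{-229719} = \left(-121373\right) \left(- \frac{1}{229719}\right) = \frac{17339}{32817}$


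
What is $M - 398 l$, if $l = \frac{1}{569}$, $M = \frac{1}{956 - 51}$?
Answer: $- \frac{359621}{514945} \approx -0.69837$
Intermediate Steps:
$M = \frac{1}{905} \approx 0.001105$
$l = \frac{1}{569} \approx 0.0017575$
$M - 398 l = \frac{1}{905} - \frac{398}{569} = - \frac{359621}{514945}$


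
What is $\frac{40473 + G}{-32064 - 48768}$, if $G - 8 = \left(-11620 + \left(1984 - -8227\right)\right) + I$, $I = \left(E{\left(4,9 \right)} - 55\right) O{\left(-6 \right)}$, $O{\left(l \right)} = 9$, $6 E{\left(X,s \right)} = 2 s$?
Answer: $- \frac{3217}{6736} \approx -0.47758$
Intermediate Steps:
$E{\left(X,s \right)} = \frac{s}{3}$ ($E{\left(X,s \right)} = \frac{2 s}{6} = \frac{s}{3}$)
$I = -468$ ($I = \left(\frac{1}{3} \cdot 9 - 55\right) 9 = \left(3 - 55\right) 9 = \left(-52\right) 9 = -468$)
$G = -1869$ ($G = 8 + \left(\left(-11620 + \left(1984 - -8227\right)\right) - 468\right) = 8 + \left(\left(-11620 + \left(1984 + 8227\right)\right) - 468\right) = 8 + \left(\left(-11620 + 10211\right) - 468\right) = 8 - 1877 = -1869$)
$\frac{40473 + G}{-32064 - 48768} = \frac{40473 - 1869}{-32064 - 48768} = \frac{38604}{-80832} = 38604 \left(- \frac{1}{80832}\right) = - \frac{3217}{6736}$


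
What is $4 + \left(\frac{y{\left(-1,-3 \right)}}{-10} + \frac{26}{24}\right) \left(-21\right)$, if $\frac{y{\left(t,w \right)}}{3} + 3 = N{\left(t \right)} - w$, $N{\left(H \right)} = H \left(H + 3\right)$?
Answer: $- \frac{627}{20} \approx -31.35$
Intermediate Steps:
$N{\left(H \right)} = H \left(3 + H\right)$
$y{\left(t,w \right)} = -9 - 3 w + 3 t \left(3 + t\right)$ ($y{\left(t,w \right)} = -9 + 3 \left(t \left(3 + t\right) - w\right) = -9 + 3 \left(- w + t \left(3 + t\right)\right) = -9 + \left(- 3 w + 3 t \left(3 + t\right)\right) = -9 - 3 w + 3 t \left(3 + t\right)$)
$4 + \left(\frac{y{\left(-1,-3 \right)}}{-10} + \frac{26}{24}\right) \left(-21\right) = 4 + \left(\frac{-9 - -9 + 3 \left(-1\right) \left(3 - 1\right)}{-10} + \frac{26}{24}\right) \left(-21\right) = 4 + \left(\left(-9 + 9 + 3 \left(-1\right) 2\right) \left(- \frac{1}{10}\right) + 26 \cdot \frac{1}{24}\right) \left(-21\right) = 4 + \left(\left(-9 + 9 - 6\right) \left(- \frac{1}{10}\right) + \frac{13}{12}\right) \left(-21\right) = 4 + \left(\left(-6\right) \left(- \frac{1}{10}\right) + \frac{13}{12}\right) \left(-21\right) = 4 + \left(\frac{3}{5} + \frac{13}{12}\right) \left(-21\right) = 4 + \frac{101}{60} \left(-21\right) = 4 - \frac{707}{20} = - \frac{627}{20}$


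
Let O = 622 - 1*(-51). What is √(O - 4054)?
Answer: 7*I*√69 ≈ 58.146*I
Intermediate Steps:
O = 673 (O = 622 + 51 = 673)
√(O - 4054) = √(673 - 4054) = √(-3381) = 7*I*√69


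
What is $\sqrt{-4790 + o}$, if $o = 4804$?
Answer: $\sqrt{14} \approx 3.7417$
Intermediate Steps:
$\sqrt{-4790 + o} = \sqrt{-4790 + 4804} = \sqrt{14}$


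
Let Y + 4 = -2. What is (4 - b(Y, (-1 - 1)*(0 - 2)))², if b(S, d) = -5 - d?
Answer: 169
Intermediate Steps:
Y = -6 (Y = -4 - 2 = -6)
(4 - b(Y, (-1 - 1)*(0 - 2)))² = (4 - (-5 - (-1 - 1)*(0 - 2)))² = (4 - (-5 - (-2)*(-2)))² = (4 - (-5 - 1*4))² = (4 - (-5 - 4))² = (4 - 1*(-9))² = (4 + 9)² = 13² = 169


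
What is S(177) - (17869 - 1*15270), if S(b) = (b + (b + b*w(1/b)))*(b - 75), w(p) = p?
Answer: 33611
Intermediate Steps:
S(b) = (1 + 2*b)*(-75 + b) (S(b) = (b + (b + b/b))*(b - 75) = (b + (b + 1))*(-75 + b) = (b + (1 + b))*(-75 + b) = (1 + 2*b)*(-75 + b))
S(177) - (17869 - 1*15270) = (-75 + 177*(-149 + 2*177)) - (17869 - 1*15270) = (-75 + 177*(-149 + 354)) - (17869 - 15270) = (-75 + 177*205) - 1*2599 = (-75 + 36285) - 2599 = 36210 - 2599 = 33611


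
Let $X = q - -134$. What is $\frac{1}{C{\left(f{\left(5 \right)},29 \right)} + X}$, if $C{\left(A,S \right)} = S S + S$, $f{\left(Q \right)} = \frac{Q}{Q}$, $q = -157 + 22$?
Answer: $\frac{1}{869} \approx 0.0011507$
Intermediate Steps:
$q = -135$
$f{\left(Q \right)} = 1$
$C{\left(A,S \right)} = S + S^{2}$ ($C{\left(A,S \right)} = S^{2} + S = S + S^{2}$)
$X = -1$ ($X = -135 - -134 = -135 + 134 = -1$)
$\frac{1}{C{\left(f{\left(5 \right)},29 \right)} + X} = \frac{1}{29 \left(1 + 29\right) - 1} = \frac{1}{29 \cdot 30 - 1} = \frac{1}{870 - 1} = \frac{1}{869}$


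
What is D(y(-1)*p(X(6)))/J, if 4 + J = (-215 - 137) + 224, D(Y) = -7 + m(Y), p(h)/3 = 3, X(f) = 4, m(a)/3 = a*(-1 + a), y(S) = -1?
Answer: -263/132 ≈ -1.9924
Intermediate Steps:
m(a) = 3*a*(-1 + a) (m(a) = 3*(a*(-1 + a)) = 3*a*(-1 + a))
p(h) = 9 (p(h) = 3*3 = 9)
D(Y) = -7 + 3*Y*(-1 + Y)
J = -132 (J = -4 + ((-215 - 137) + 224) = -4 + (-352 + 224) = -4 - 128 = -132)
D(y(-1)*p(X(6)))/J = (-7 + 3*(-1*9)*(-1 - 1*9))/(-132) = (-7 + 3*(-9)*(-1 - 9))*(-1/132) = (-7 + 3*(-9)*(-10))*(-1/132) = (-7 + 270)*(-1/132) = 263*(-1/132) = -263/132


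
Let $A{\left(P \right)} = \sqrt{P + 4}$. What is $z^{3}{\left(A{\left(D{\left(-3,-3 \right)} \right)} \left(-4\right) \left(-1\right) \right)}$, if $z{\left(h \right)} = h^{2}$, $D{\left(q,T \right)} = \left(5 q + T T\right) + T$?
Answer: $-512000$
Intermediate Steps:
$D{\left(q,T \right)} = T + T^{2} + 5 q$ ($D{\left(q,T \right)} = \left(5 q + T^{2}\right) + T = \left(T^{2} + 5 q\right) + T = T + T^{2} + 5 q$)
$A{\left(P \right)} = \sqrt{4 + P}$
$z^{3}{\left(A{\left(D{\left(-3,-3 \right)} \right)} \left(-4\right) \left(-1\right) \right)} = \left(\left(\sqrt{4 + \left(-3 + \left(-3\right)^{2} + 5 \left(-3\right)\right)} \left(-4\right) \left(-1\right)\right)^{2}\right)^{3} = \left(\left(\sqrt{4 - 9} \left(-4\right) \left(-1\right)\right)^{2}\right)^{3} = \left(\left(\sqrt{-5} \left(-4\right) \left(-1\right)\right)^{2}\right)^{3} = \left(\left(i \sqrt{5} \left(-4\right) \left(-1\right)\right)^{2}\right)^{3} = \left(\left(- 4 i \sqrt{5} \left(-1\right)\right)^{2}\right)^{3} = \left(\left(4 i \sqrt{5}\right)^{2}\right)^{3} = \left(-80\right)^{3} = -512000$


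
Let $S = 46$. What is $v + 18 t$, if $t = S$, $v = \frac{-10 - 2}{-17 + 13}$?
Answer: $831$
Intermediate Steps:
$v = 3$ ($v = - \frac{12}{-4} = \left(-12\right) \left(- \frac{1}{4}\right) = 3$)
$t = 46$
$v + 18 t = 3 + 18 \cdot 46 = 3 + 828 = 831$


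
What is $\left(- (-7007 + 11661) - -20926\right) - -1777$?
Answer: $18049$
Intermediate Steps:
$\left(- (-7007 + 11661) - -20926\right) - -1777 = \left(\left(-1\right) 4654 + 20926\right) + 1777 = \left(-4654 + 20926\right) + 1777 = 16272 + 1777 = 18049$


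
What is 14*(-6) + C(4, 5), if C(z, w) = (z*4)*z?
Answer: -20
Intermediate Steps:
C(z, w) = 4*z² (C(z, w) = (4*z)*z = 4*z²)
14*(-6) + C(4, 5) = 14*(-6) + 4*4² = -84 + 4*16 = -84 + 64 = -20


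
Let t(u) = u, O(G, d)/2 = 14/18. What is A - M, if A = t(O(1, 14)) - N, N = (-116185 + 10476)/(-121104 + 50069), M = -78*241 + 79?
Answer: 11967380594/639315 ≈ 18719.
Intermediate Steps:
O(G, d) = 14/9 (O(G, d) = 2*(14/18) = 2*(14*(1/18)) = 2*(7/9) = 14/9)
M = -18719 (M = -18798 + 79 = -18719)
N = 105709/71035 (N = -105709/(-71035) = -105709*(-1/71035) = 105709/71035 ≈ 1.4881)
A = 43109/639315 (A = 14/9 - 1*105709/71035 = 14/9 - 105709/71035 = 43109/639315 ≈ 0.067430)
A - M = 43109/639315 - 1*(-18719) = 43109/639315 + 18719 = 11967380594/639315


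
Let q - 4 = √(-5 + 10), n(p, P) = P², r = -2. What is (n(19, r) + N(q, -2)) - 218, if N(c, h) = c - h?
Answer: -208 + √5 ≈ -205.76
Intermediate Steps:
q = 4 + √5 (q = 4 + √(-5 + 10) = 4 + √5 ≈ 6.2361)
(n(19, r) + N(q, -2)) - 218 = ((-2)² + ((4 + √5) - 1*(-2))) - 218 = (4 + ((4 + √5) + 2)) - 218 = (4 + (6 + √5)) - 218 = (10 + √5) - 218 = -208 + √5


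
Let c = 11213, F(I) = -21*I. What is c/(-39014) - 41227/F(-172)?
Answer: -824465767/70459284 ≈ -11.701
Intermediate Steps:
c/(-39014) - 41227/F(-172) = 11213/(-39014) - 41227/((-21*(-172))) = 11213*(-1/39014) - 41227/3612 = -11213/39014 - 41227*1/3612 = -11213/39014 - 41227/3612 = -824465767/70459284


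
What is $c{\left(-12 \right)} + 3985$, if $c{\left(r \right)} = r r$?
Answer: $4129$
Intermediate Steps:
$c{\left(r \right)} = r^{2}$
$c{\left(-12 \right)} + 3985 = \left(-12\right)^{2} + 3985 = 144 + 3985 = 4129$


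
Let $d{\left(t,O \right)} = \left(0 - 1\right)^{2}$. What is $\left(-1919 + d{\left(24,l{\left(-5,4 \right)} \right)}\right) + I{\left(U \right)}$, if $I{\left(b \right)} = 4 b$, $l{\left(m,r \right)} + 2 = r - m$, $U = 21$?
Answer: $-1834$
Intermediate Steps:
$l{\left(m,r \right)} = -2 + r - m$ ($l{\left(m,r \right)} = -2 - \left(m - r\right) = -2 + r - m$)
$d{\left(t,O \right)} = 1$ ($d{\left(t,O \right)} = \left(-1\right)^{2} = 1$)
$\left(-1919 + d{\left(24,l{\left(-5,4 \right)} \right)}\right) + I{\left(U \right)} = \left(-1919 + 1\right) + 4 \cdot 21 = -1918 + 84 = -1834$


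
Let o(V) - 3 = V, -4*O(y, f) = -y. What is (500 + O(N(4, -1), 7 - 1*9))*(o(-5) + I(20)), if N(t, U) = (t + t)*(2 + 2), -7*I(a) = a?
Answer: -17272/7 ≈ -2467.4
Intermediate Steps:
I(a) = -a/7
N(t, U) = 8*t (N(t, U) = (2*t)*4 = 8*t)
O(y, f) = y/4 (O(y, f) = -(-1)*y/4 = y/4)
o(V) = 3 + V
(500 + O(N(4, -1), 7 - 1*9))*(o(-5) + I(20)) = (500 + (8*4)/4)*((3 - 5) - ⅐*20) = (500 + (¼)*32)*(-2 - 20/7) = (500 + 8)*(-34/7) = 508*(-34/7) = -17272/7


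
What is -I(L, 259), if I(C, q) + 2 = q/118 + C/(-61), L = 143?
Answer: 15471/7198 ≈ 2.1493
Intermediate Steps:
I(C, q) = -2 - C/61 + q/118 (I(C, q) = -2 + (q/118 + C/(-61)) = -2 + (q*(1/118) + C*(-1/61)) = -2 + (q/118 - C/61) = -2 + (-C/61 + q/118) = -2 - C/61 + q/118)
-I(L, 259) = -(-2 - 1/61*143 + (1/118)*259) = -(-2 - 143/61 + 259/118) = -1*(-15471/7198) = 15471/7198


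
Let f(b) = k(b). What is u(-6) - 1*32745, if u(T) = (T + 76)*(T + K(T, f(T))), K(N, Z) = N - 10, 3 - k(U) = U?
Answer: -34285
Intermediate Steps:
k(U) = 3 - U
f(b) = 3 - b
K(N, Z) = -10 + N
u(T) = (-10 + 2*T)*(76 + T) (u(T) = (T + 76)*(T + (-10 + T)) = (76 + T)*(-10 + 2*T) = (-10 + 2*T)*(76 + T))
u(-6) - 1*32745 = (-760 + 2*(-6)² + 142*(-6)) - 1*32745 = (-760 + 2*36 - 852) - 32745 = (-760 + 72 - 852) - 32745 = -1540 - 32745 = -34285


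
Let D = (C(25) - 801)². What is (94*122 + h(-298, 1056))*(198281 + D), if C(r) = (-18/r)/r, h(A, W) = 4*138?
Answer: 788745017493896/78125 ≈ 1.0096e+10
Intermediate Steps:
h(A, W) = 552
C(r) = -18/r²
D = 250643413449/390625 (D = (-18/25² - 801)² = (-18*1/625 - 801)² = (-18/625 - 801)² = (-500643/625)² = 250643413449/390625 ≈ 6.4165e+5)
(94*122 + h(-298, 1056))*(198281 + D) = (94*122 + 552)*(198281 + 250643413449/390625) = (11468 + 552)*(328096929074/390625) = 12020*(328096929074/390625) = 788745017493896/78125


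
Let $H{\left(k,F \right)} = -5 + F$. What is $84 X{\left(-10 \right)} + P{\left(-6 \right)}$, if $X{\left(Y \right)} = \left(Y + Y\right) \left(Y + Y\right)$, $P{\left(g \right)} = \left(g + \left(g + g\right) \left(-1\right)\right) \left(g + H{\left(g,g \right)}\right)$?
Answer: $33498$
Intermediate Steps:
$P{\left(g \right)} = - g \left(-5 + 2 g\right)$ ($P{\left(g \right)} = \left(g + \left(g + g\right) \left(-1\right)\right) \left(g + \left(-5 + g\right)\right) = \left(g + 2 g \left(-1\right)\right) \left(-5 + 2 g\right) = \left(g - 2 g\right) \left(-5 + 2 g\right) = - g \left(-5 + 2 g\right)$)
$X{\left(Y \right)} = 4 Y^{2}$ ($X{\left(Y \right)} = 2 Y 2 Y = 4 Y^{2}$)
$84 X{\left(-10 \right)} + P{\left(-6 \right)} = 84 \cdot 4 \left(-10\right)^{2} - 6 \left(5 - -12\right) = 84 \cdot 4 \cdot 100 - 6 \left(5 + 12\right) = 84 \cdot 400 - 102 = 33600 - 102 = 33498$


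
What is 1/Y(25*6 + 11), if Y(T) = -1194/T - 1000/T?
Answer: -161/2194 ≈ -0.073382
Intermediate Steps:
Y(T) = -2194/T
1/Y(25*6 + 11) = 1/(-2194/(25*6 + 11)) = 1/(-2194/(150 + 11)) = 1/(-2194/161) = -161/2194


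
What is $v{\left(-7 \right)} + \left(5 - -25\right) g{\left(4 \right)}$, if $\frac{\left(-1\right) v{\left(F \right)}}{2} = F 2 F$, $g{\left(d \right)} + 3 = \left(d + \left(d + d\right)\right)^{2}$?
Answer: $4034$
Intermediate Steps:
$g{\left(d \right)} = -3 + 9 d^{2}$ ($g{\left(d \right)} = -3 + \left(d + \left(d + d\right)\right)^{2} = -3 + \left(d + 2 d\right)^{2} = -3 + \left(3 d\right)^{2} = -3 + 9 d^{2}$)
$v{\left(F \right)} = - 4 F^{2}$ ($v{\left(F \right)} = - 2 F 2 F = - 2 \cdot 2 F F = - 2 \cdot 2 F^{2} = - 4 F^{2}$)
$v{\left(-7 \right)} + \left(5 - -25\right) g{\left(4 \right)} = - 4 \left(-7\right)^{2} + \left(5 - -25\right) \left(-3 + 9 \cdot 4^{2}\right) = \left(-4\right) 49 + \left(5 + 25\right) \left(-3 + 9 \cdot 16\right) = -196 + 30 \left(-3 + 144\right) = -196 + 30 \cdot 141 = -196 + 4230 = 4034$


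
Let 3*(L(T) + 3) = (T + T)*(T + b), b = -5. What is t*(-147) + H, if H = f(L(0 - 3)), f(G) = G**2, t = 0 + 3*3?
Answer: -1154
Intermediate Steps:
L(T) = -3 + 2*T*(-5 + T)/3 (L(T) = -3 + ((T + T)*(T - 5))/3 = -3 + ((2*T)*(-5 + T))/3 = -3 + (2*T*(-5 + T))/3 = -3 + 2*T*(-5 + T)/3)
t = 9 (t = 0 + 9 = 9)
H = 169 (H = (-3 - 10*(0 - 3)/3 + 2*(0 - 3)**2/3)**2 = (-3 - 10/3*(-3) + (2/3)*(-3)**2)**2 = (-3 + 10 + (2/3)*9)**2 = (-3 + 10 + 6)**2 = 13**2 = 169)
t*(-147) + H = 9*(-147) + 169 = -1323 + 169 = -1154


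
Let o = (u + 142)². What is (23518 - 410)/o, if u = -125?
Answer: 23108/289 ≈ 79.958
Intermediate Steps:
o = 289 (o = (-125 + 142)² = 17² = 289)
(23518 - 410)/o = (23518 - 410)/289 = 23108*(1/289) = 23108/289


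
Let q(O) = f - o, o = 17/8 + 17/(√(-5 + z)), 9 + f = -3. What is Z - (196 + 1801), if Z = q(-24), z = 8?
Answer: -16089/8 - 17*√3/3 ≈ -2020.9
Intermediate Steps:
f = -12 (f = -9 - 3 = -12)
o = 17/8 + 17*√3/3 (o = 17/8 + 17/(√(-5 + 8)) = 17*(⅛) + 17/(√3) = 17/8 + 17*(√3/3) = 17/8 + 17*√3/3 ≈ 11.940)
q(O) = -113/8 - 17*√3/3 (q(O) = -12 - (17/8 + 17*√3/3) = -12 + (-17/8 - 17*√3/3) = -113/8 - 17*√3/3)
Z = -113/8 - 17*√3/3 ≈ -23.940
Z - (196 + 1801) = (-113/8 - 17*√3/3) - (196 + 1801) = (-113/8 - 17*√3/3) - 1*1997 = (-113/8 - 17*√3/3) - 1997 = -16089/8 - 17*√3/3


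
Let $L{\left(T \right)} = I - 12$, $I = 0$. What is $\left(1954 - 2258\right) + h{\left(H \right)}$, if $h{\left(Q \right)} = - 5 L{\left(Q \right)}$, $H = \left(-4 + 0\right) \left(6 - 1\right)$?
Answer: $-244$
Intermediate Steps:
$H = -20$ ($H = \left(-4\right) 5 = -20$)
$L{\left(T \right)} = -12$ ($L{\left(T \right)} = 0 - 12 = -12$)
$h{\left(Q \right)} = 60$ ($h{\left(Q \right)} = \left(-5\right) \left(-12\right) = 60$)
$\left(1954 - 2258\right) + h{\left(H \right)} = \left(1954 - 2258\right) + 60 = -304 + 60 = -244$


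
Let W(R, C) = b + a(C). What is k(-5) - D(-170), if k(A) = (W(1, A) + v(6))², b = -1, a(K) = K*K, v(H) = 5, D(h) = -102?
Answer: 943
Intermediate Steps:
a(K) = K²
W(R, C) = -1 + C²
k(A) = (4 + A²)² (k(A) = ((-1 + A²) + 5)² = (4 + A²)²)
k(-5) - D(-170) = (4 + (-5)²)² - 1*(-102) = (4 + 25)² + 102 = 29² + 102 = 841 + 102 = 943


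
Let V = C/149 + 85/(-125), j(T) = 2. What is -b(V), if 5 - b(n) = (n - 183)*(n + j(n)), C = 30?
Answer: -3942534611/13875625 ≈ -284.13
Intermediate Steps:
V = -1783/3725 (V = 30/149 + 85/(-125) = 30*(1/149) + 85*(-1/125) = 30/149 - 17/25 = -1783/3725 ≈ -0.47866)
b(n) = 5 - (-183 + n)*(2 + n) (b(n) = 5 - (n - 183)*(n + 2) = 5 - (-183 + n)*(2 + n))
-b(V) = -(371 - (-1783/3725)**2 + 181*(-1783/3725)) = -(371 - 1*3179089/13875625 - 322723/3725) = -(371 - 3179089/13875625 - 322723/3725) = -1*3942534611/13875625 = -3942534611/13875625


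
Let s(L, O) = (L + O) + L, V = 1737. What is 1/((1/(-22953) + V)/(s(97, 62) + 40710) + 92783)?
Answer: 470146299/43621603994797 ≈ 1.0778e-5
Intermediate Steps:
s(L, O) = O + 2*L
1/((1/(-22953) + V)/(s(97, 62) + 40710) + 92783) = 1/((1/(-22953) + 1737)/((62 + 2*97) + 40710) + 92783) = 1/((-1/22953 + 1737)/((62 + 194) + 40710) + 92783) = 1/(39869360/(22953*(256 + 40710)) + 92783) = 1/((39869360/22953)/40966 + 92783) = 1/((39869360/22953)*(1/40966) + 92783) = 1/(19934680/470146299 + 92783) = 1/(43621603994797/470146299) = 470146299/43621603994797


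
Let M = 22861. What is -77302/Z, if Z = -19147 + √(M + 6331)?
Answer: 36100034/8940937 + 154604*√7298/366578417 ≈ 4.0736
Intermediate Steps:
Z = -19147 + 2*√7298 (Z = -19147 + √(22861 + 6331) = -19147 + √29192 = -19147 + 2*√7298 ≈ -18976.)
-77302/Z = -77302/(-19147 + 2*√7298)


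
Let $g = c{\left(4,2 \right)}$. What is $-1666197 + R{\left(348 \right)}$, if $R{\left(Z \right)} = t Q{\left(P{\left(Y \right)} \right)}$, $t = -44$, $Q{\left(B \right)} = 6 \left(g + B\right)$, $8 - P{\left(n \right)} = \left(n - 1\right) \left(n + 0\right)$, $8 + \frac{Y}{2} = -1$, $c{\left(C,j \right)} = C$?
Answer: $-1579077$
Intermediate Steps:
$g = 4$
$Y = -18$ ($Y = -16 + 2 \left(-1\right) = -16 - 2 = -18$)
$P{\left(n \right)} = 8 - n \left(-1 + n\right)$ ($P{\left(n \right)} = 8 - \left(n - 1\right) \left(n + 0\right) = 8 - \left(-1 + n\right) n = 8 - n \left(-1 + n\right)$)
$Q{\left(B \right)} = 24 + 6 B$ ($Q{\left(B \right)} = 6 \left(4 + B\right) = 24 + 6 B$)
$R{\left(Z \right)} = 87120$ ($R{\left(Z \right)} = - 44 \left(24 + 6 \left(8 - 18 - \left(-18\right)^{2}\right)\right) = - 44 \left(24 + 6 \left(8 - 18 - 324\right)\right) = - 44 \left(24 + 6 \left(-334\right)\right) = - 44 \left(24 - 2004\right) = \left(-44\right) \left(-1980\right) = 87120$)
$-1666197 + R{\left(348 \right)} = -1666197 + 87120 = -1579077$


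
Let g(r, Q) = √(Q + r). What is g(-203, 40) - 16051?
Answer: -16051 + I*√163 ≈ -16051.0 + 12.767*I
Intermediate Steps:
g(-203, 40) - 16051 = √(40 - 203) - 16051 = √(-163) - 16051 = I*√163 - 16051 = -16051 + I*√163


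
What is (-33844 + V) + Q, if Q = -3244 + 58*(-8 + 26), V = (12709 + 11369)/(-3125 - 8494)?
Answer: -139606438/3873 ≈ -36046.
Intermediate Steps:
V = -8026/3873 (V = 24078/(-11619) = 24078*(-1/11619) = -8026/3873 ≈ -2.0723)
Q = -2200 (Q = -3244 + 58*18 = -3244 + 1044 = -2200)
(-33844 + V) + Q = (-33844 - 8026/3873) - 2200 = -131085838/3873 - 2200 = -139606438/3873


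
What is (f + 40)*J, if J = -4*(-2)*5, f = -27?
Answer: 520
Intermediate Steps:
J = 40 (J = 8*5 = 40)
(f + 40)*J = (-27 + 40)*40 = 13*40 = 520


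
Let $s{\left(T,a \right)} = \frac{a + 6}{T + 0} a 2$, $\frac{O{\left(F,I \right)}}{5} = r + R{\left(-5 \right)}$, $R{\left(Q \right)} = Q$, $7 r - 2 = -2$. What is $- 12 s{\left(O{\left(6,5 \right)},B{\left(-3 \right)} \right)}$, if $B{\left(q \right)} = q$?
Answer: $- \frac{216}{25} \approx -8.64$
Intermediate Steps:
$r = 0$ ($r = \frac{2}{7} + \frac{1}{7} \left(-2\right) = \frac{2}{7} - \frac{2}{7} = 0$)
$O{\left(F,I \right)} = -25$ ($O{\left(F,I \right)} = 5 \left(0 - 5\right) = 5 \left(-5\right) = -25$)
$s{\left(T,a \right)} = \frac{2 a \left(6 + a\right)}{T}$ ($s{\left(T,a \right)} = \frac{6 + a}{T} a 2 = \frac{a \left(6 + a\right)}{T} 2 = \frac{2 a \left(6 + a\right)}{T}$)
$- 12 s{\left(O{\left(6,5 \right)},B{\left(-3 \right)} \right)} = - 12 \cdot 2 \left(-3\right) \frac{1}{-25} \left(6 - 3\right) = - 12 \cdot 2 \left(-3\right) \left(- \frac{1}{25}\right) 3 = \left(-12\right) \frac{18}{25} = - \frac{216}{25}$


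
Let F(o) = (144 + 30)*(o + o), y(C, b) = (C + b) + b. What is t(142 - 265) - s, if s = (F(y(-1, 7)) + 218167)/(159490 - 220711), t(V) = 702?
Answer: 43199833/61221 ≈ 705.64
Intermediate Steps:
y(C, b) = C + 2*b
F(o) = 348*o (F(o) = 174*(2*o) = 348*o)
s = -222691/61221 (s = (348*(-1 + 2*7) + 218167)/(159490 - 220711) = (348*(-1 + 14) + 218167)/(-61221) = (348*13 + 218167)*(-1/61221) = (4524 + 218167)*(-1/61221) = 222691*(-1/61221) = -222691/61221 ≈ -3.6375)
t(142 - 265) - s = 702 - 1*(-222691/61221) = 702 + 222691/61221 = 43199833/61221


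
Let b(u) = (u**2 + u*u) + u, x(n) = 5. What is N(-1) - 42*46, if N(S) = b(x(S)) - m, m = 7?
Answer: -1884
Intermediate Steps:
b(u) = u + 2*u**2 (b(u) = (u**2 + u**2) + u = 2*u**2 + u = u + 2*u**2)
N(S) = 48 (N(S) = 5*(1 + 2*5) - 1*7 = 5*(1 + 10) - 7 = 5*11 - 7 = 55 - 7 = 48)
N(-1) - 42*46 = 48 - 42*46 = 48 - 1932 = -1884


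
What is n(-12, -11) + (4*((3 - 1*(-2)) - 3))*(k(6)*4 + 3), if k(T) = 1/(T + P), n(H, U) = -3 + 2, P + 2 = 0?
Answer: 31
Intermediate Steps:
P = -2 (P = -2 + 0 = -2)
n(H, U) = -1
k(T) = 1/(-2 + T) (k(T) = 1/(T - 2) = 1/(-2 + T))
n(-12, -11) + (4*((3 - 1*(-2)) - 3))*(k(6)*4 + 3) = -1 + (4*((3 - 1*(-2)) - 3))*(4/(-2 + 6) + 3) = -1 + (4*((3 + 2) - 3))*(4/4 + 3) = -1 + (4*(5 - 3))*((1/4)*4 + 3) = -1 + (4*2)*(1 + 3) = -1 + 8*4 = -1 + 32 = 31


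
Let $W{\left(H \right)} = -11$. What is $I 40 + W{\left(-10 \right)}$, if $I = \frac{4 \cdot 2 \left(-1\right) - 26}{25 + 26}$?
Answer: $- \frac{113}{3} \approx -37.667$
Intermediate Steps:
$I = - \frac{2}{3}$ ($I = \frac{8 \left(-1\right) - 26}{51} = \left(-8 - 26\right) \frac{1}{51} = \left(-34\right) \frac{1}{51} = - \frac{2}{3} \approx -0.66667$)
$I 40 + W{\left(-10 \right)} = \left(- \frac{2}{3}\right) 40 - 11 = - \frac{80}{3} - 11 = - \frac{113}{3}$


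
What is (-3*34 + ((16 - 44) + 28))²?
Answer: 10404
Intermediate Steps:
(-3*34 + ((16 - 44) + 28))² = (-102 + (-28 + 28))² = (-102 + 0)² = (-102)² = 10404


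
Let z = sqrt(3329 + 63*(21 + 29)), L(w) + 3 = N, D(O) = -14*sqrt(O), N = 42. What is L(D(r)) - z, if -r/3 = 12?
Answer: 39 - sqrt(6479) ≈ -41.492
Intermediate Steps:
r = -36 (r = -3*12 = -36)
L(w) = 39 (L(w) = -3 + 42 = 39)
z = sqrt(6479) (z = sqrt(3329 + 63*50) = sqrt(3329 + 3150) = sqrt(6479) ≈ 80.492)
L(D(r)) - z = 39 - sqrt(6479)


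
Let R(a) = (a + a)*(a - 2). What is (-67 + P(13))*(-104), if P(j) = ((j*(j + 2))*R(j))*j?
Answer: -75394072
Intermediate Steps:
R(a) = 2*a*(-2 + a) (R(a) = (2*a)*(-2 + a) = 2*a*(-2 + a))
P(j) = 2*j**3*(-2 + j)*(2 + j) (P(j) = ((j*(j + 2))*(2*j*(-2 + j)))*j = ((j*(2 + j))*(2*j*(-2 + j)))*j = (2*j**2*(-2 + j)*(2 + j))*j = 2*j**3*(-2 + j)*(2 + j))
(-67 + P(13))*(-104) = (-67 + 2*13**3*(-4 + 13**2))*(-104) = (-67 + 2*2197*(-4 + 169))*(-104) = (-67 + 2*2197*165)*(-104) = (-67 + 725010)*(-104) = 724943*(-104) = -75394072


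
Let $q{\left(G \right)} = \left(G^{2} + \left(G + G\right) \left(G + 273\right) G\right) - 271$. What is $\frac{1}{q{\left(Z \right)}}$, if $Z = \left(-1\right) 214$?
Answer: $\frac{1}{5449453} \approx 1.835 \cdot 10^{-7}$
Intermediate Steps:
$Z = -214$
$q{\left(G \right)} = -271 + G^{2} + 2 G^{2} \left(273 + G\right)$ ($q{\left(G \right)} = \left(G^{2} + 2 G \left(273 + G\right) G\right) - 271 = \left(G^{2} + 2 G^{2} \left(273 + G\right)\right) - 271 = -271 + G^{2} + 2 G^{2} \left(273 + G\right)$)
$\frac{1}{q{\left(Z \right)}} = \frac{1}{-271 + 2 \left(-214\right)^{3} + 547 \left(-214\right)^{2}} = \frac{1}{-271 + 2 \left(-9800344\right) + 547 \cdot 45796} = \frac{1}{-271 - 19600688 + 25050412} = \frac{1}{5449453}$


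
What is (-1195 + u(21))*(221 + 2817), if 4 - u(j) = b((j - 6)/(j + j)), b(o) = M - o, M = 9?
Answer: -3644515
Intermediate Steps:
b(o) = 9 - o
u(j) = -5 + (-6 + j)/(2*j) (u(j) = 4 - (9 - (j - 6)/(j + j)) = 4 - (9 - (-6 + j)/(2*j)) = 4 + (-9 + (-6 + j)/(2*j)) = -5 + (-6 + j)/(2*j))
(-1195 + u(21))*(221 + 2817) = (-1195 + (-9/2 - 3/21))*(221 + 2817) = (-1195 + (-9/2 - 3*1/21))*3038 = (-1195 + (-9/2 - ⅐))*3038 = (-1195 - 65/14)*3038 = -16795/14*3038 = -3644515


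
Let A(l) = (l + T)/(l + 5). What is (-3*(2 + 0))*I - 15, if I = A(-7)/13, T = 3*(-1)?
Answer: -225/13 ≈ -17.308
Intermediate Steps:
T = -3
A(l) = (-3 + l)/(5 + l) (A(l) = (l - 3)/(l + 5) = (-3 + l)/(5 + l))
I = 5/13 (I = ((-3 - 7)/(5 - 7))/13 = (-10/(-2))*(1/13) = -½*(-10)*(1/13) = 5*(1/13) = 5/13 ≈ 0.38462)
(-3*(2 + 0))*I - 15 = -3*(2 + 0)*(5/13) - 15 = -3*2*(5/13) - 15 = -6*5/13 - 15 = -30/13 - 15 = -225/13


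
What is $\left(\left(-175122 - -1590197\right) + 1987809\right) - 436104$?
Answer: $2966780$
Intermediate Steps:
$\left(\left(-175122 - -1590197\right) + 1987809\right) - 436104 = \left(\left(-175122 + 1590197\right) + 1987809\right) - 436104 = \left(1415075 + 1987809\right) - 436104 = 3402884 - 436104 = 2966780$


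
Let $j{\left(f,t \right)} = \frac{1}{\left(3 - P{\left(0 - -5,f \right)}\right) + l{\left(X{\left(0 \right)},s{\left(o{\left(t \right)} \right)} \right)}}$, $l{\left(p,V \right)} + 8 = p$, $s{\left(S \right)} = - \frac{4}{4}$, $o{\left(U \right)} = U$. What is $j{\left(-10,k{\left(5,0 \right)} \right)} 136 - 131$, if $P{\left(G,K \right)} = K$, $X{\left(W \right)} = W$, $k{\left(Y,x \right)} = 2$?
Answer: $- \frac{519}{5} \approx -103.8$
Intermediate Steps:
$s{\left(S \right)} = -1$ ($s{\left(S \right)} = \left(-4\right) \frac{1}{4} = -1$)
$l{\left(p,V \right)} = -8 + p$
$j{\left(f,t \right)} = \frac{1}{-5 - f}$ ($j{\left(f,t \right)} = \frac{1}{\left(3 - f\right) + \left(-8 + 0\right)} = \frac{1}{\left(3 - f\right) - 8} = \frac{1}{-5 - f}$)
$j{\left(-10,k{\left(5,0 \right)} \right)} 136 - 131 = \frac{1}{-5 - -10} \cdot 136 - 131 = \frac{1}{-5 + 10} \cdot 136 - 131 = \frac{1}{5} \cdot 136 - 131 = \frac{136}{5} - 131 = - \frac{519}{5}$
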